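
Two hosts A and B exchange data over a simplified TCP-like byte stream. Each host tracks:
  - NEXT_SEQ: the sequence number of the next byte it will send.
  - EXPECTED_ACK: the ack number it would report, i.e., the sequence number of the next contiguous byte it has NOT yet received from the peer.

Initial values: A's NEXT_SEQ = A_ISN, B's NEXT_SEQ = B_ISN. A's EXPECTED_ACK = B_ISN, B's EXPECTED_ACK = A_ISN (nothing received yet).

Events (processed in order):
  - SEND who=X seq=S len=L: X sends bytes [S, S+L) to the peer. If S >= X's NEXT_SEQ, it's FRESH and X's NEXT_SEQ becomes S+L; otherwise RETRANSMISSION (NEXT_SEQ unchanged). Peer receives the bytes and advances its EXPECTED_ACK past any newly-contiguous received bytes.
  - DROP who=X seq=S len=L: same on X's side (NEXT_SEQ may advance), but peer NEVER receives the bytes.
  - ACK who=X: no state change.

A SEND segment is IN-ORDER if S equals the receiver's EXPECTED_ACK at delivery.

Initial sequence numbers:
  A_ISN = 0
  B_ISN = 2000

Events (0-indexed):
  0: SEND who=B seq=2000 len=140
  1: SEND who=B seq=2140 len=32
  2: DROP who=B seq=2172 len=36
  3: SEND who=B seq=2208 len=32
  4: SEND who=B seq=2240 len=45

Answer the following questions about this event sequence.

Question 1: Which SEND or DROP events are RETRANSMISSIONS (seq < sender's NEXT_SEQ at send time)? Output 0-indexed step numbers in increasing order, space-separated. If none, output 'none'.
Step 0: SEND seq=2000 -> fresh
Step 1: SEND seq=2140 -> fresh
Step 2: DROP seq=2172 -> fresh
Step 3: SEND seq=2208 -> fresh
Step 4: SEND seq=2240 -> fresh

Answer: none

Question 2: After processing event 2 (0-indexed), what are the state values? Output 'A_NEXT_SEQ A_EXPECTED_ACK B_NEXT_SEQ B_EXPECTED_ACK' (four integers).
After event 0: A_seq=0 A_ack=2140 B_seq=2140 B_ack=0
After event 1: A_seq=0 A_ack=2172 B_seq=2172 B_ack=0
After event 2: A_seq=0 A_ack=2172 B_seq=2208 B_ack=0

0 2172 2208 0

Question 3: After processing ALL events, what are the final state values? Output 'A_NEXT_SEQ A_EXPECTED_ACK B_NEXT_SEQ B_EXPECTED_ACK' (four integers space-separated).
After event 0: A_seq=0 A_ack=2140 B_seq=2140 B_ack=0
After event 1: A_seq=0 A_ack=2172 B_seq=2172 B_ack=0
After event 2: A_seq=0 A_ack=2172 B_seq=2208 B_ack=0
After event 3: A_seq=0 A_ack=2172 B_seq=2240 B_ack=0
After event 4: A_seq=0 A_ack=2172 B_seq=2285 B_ack=0

Answer: 0 2172 2285 0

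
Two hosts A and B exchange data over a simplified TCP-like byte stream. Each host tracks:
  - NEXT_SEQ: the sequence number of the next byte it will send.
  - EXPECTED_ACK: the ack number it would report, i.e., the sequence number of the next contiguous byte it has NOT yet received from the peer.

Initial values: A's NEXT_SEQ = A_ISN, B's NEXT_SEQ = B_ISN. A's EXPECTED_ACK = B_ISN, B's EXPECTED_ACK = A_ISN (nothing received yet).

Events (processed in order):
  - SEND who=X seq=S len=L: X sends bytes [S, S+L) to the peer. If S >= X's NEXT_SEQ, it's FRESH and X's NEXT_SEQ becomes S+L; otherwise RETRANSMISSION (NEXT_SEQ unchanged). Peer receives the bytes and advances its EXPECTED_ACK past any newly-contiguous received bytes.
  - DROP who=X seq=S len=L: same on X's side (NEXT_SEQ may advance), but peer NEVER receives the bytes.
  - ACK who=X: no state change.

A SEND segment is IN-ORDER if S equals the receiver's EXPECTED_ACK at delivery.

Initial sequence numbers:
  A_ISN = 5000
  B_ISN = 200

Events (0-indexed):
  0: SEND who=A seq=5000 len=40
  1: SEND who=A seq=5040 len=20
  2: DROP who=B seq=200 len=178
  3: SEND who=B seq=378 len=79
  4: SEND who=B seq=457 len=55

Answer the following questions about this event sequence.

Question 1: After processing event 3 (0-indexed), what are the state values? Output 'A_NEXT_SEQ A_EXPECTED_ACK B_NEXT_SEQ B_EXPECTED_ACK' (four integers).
After event 0: A_seq=5040 A_ack=200 B_seq=200 B_ack=5040
After event 1: A_seq=5060 A_ack=200 B_seq=200 B_ack=5060
After event 2: A_seq=5060 A_ack=200 B_seq=378 B_ack=5060
After event 3: A_seq=5060 A_ack=200 B_seq=457 B_ack=5060

5060 200 457 5060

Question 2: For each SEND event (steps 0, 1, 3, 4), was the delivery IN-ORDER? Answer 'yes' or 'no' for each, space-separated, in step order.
Answer: yes yes no no

Derivation:
Step 0: SEND seq=5000 -> in-order
Step 1: SEND seq=5040 -> in-order
Step 3: SEND seq=378 -> out-of-order
Step 4: SEND seq=457 -> out-of-order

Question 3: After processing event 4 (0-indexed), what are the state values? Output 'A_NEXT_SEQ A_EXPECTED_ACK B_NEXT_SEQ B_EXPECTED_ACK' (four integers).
After event 0: A_seq=5040 A_ack=200 B_seq=200 B_ack=5040
After event 1: A_seq=5060 A_ack=200 B_seq=200 B_ack=5060
After event 2: A_seq=5060 A_ack=200 B_seq=378 B_ack=5060
After event 3: A_seq=5060 A_ack=200 B_seq=457 B_ack=5060
After event 4: A_seq=5060 A_ack=200 B_seq=512 B_ack=5060

5060 200 512 5060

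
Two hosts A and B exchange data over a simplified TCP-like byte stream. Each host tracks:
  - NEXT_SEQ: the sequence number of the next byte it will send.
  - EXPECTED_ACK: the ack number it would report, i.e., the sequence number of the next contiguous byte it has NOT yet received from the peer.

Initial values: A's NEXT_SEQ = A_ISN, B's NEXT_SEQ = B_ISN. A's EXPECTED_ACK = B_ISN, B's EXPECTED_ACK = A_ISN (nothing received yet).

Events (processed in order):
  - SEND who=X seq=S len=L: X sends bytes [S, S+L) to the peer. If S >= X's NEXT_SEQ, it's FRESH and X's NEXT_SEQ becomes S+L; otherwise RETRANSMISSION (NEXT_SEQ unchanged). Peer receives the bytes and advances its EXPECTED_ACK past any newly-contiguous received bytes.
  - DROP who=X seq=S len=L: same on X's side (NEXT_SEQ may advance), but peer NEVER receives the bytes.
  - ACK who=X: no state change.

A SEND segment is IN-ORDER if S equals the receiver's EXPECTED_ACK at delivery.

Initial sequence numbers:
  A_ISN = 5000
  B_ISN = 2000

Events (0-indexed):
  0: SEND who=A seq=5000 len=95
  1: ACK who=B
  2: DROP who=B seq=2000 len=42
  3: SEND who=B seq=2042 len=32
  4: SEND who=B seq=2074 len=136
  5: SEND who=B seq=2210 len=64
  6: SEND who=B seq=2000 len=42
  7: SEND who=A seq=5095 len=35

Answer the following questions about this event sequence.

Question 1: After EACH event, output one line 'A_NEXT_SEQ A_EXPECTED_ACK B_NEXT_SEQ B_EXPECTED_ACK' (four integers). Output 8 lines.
5095 2000 2000 5095
5095 2000 2000 5095
5095 2000 2042 5095
5095 2000 2074 5095
5095 2000 2210 5095
5095 2000 2274 5095
5095 2274 2274 5095
5130 2274 2274 5130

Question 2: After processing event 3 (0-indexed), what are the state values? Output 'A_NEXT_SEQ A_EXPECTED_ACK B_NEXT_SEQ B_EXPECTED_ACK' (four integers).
After event 0: A_seq=5095 A_ack=2000 B_seq=2000 B_ack=5095
After event 1: A_seq=5095 A_ack=2000 B_seq=2000 B_ack=5095
After event 2: A_seq=5095 A_ack=2000 B_seq=2042 B_ack=5095
After event 3: A_seq=5095 A_ack=2000 B_seq=2074 B_ack=5095

5095 2000 2074 5095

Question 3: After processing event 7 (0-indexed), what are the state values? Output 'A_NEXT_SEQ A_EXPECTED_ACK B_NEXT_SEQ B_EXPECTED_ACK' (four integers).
After event 0: A_seq=5095 A_ack=2000 B_seq=2000 B_ack=5095
After event 1: A_seq=5095 A_ack=2000 B_seq=2000 B_ack=5095
After event 2: A_seq=5095 A_ack=2000 B_seq=2042 B_ack=5095
After event 3: A_seq=5095 A_ack=2000 B_seq=2074 B_ack=5095
After event 4: A_seq=5095 A_ack=2000 B_seq=2210 B_ack=5095
After event 5: A_seq=5095 A_ack=2000 B_seq=2274 B_ack=5095
After event 6: A_seq=5095 A_ack=2274 B_seq=2274 B_ack=5095
After event 7: A_seq=5130 A_ack=2274 B_seq=2274 B_ack=5130

5130 2274 2274 5130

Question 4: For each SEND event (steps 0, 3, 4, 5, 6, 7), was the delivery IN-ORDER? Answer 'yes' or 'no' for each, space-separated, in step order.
Answer: yes no no no yes yes

Derivation:
Step 0: SEND seq=5000 -> in-order
Step 3: SEND seq=2042 -> out-of-order
Step 4: SEND seq=2074 -> out-of-order
Step 5: SEND seq=2210 -> out-of-order
Step 6: SEND seq=2000 -> in-order
Step 7: SEND seq=5095 -> in-order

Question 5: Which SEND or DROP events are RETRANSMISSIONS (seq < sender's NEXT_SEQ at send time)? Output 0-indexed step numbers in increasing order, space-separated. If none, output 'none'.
Answer: 6

Derivation:
Step 0: SEND seq=5000 -> fresh
Step 2: DROP seq=2000 -> fresh
Step 3: SEND seq=2042 -> fresh
Step 4: SEND seq=2074 -> fresh
Step 5: SEND seq=2210 -> fresh
Step 6: SEND seq=2000 -> retransmit
Step 7: SEND seq=5095 -> fresh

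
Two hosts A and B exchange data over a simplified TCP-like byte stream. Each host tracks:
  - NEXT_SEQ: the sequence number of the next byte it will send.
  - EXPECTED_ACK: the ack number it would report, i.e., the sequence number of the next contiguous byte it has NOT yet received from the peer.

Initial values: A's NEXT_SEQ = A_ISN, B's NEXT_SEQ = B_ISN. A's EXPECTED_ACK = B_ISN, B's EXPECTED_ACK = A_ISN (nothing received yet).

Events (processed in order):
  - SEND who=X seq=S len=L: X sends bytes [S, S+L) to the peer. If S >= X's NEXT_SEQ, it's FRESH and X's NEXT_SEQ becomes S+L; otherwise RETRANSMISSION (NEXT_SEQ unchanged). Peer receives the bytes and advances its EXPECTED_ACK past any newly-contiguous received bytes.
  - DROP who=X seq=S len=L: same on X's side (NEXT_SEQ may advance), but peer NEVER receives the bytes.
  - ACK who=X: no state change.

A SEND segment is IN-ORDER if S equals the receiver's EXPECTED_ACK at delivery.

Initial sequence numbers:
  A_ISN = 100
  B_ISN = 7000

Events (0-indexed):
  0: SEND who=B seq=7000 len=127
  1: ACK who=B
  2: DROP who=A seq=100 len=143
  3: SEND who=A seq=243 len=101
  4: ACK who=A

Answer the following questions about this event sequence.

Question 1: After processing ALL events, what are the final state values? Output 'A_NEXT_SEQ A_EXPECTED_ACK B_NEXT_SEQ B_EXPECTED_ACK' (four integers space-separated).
Answer: 344 7127 7127 100

Derivation:
After event 0: A_seq=100 A_ack=7127 B_seq=7127 B_ack=100
After event 1: A_seq=100 A_ack=7127 B_seq=7127 B_ack=100
After event 2: A_seq=243 A_ack=7127 B_seq=7127 B_ack=100
After event 3: A_seq=344 A_ack=7127 B_seq=7127 B_ack=100
After event 4: A_seq=344 A_ack=7127 B_seq=7127 B_ack=100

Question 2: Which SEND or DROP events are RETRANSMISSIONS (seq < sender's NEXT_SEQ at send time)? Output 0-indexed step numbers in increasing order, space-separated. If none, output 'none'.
Step 0: SEND seq=7000 -> fresh
Step 2: DROP seq=100 -> fresh
Step 3: SEND seq=243 -> fresh

Answer: none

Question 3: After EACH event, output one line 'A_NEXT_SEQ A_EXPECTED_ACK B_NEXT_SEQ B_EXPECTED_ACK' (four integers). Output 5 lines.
100 7127 7127 100
100 7127 7127 100
243 7127 7127 100
344 7127 7127 100
344 7127 7127 100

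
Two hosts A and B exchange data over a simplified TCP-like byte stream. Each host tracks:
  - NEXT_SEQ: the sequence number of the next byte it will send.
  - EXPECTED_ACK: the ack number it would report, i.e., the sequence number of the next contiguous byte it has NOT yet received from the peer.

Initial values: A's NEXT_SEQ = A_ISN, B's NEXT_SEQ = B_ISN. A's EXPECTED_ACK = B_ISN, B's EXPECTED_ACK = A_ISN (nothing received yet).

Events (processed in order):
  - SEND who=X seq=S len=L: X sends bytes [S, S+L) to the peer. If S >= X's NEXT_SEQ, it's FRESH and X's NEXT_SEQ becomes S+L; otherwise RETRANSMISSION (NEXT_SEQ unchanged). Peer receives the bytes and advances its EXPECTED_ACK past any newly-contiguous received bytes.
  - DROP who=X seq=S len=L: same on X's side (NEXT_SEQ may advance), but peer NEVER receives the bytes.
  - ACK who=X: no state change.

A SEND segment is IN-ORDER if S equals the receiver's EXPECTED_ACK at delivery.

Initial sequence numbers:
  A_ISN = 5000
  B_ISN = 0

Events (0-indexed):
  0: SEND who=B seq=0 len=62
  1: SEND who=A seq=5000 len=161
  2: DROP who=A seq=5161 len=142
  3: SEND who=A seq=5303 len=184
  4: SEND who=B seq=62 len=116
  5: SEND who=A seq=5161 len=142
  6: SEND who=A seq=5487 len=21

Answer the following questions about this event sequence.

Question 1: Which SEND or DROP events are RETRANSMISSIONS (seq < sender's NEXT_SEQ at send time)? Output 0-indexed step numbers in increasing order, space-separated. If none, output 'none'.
Step 0: SEND seq=0 -> fresh
Step 1: SEND seq=5000 -> fresh
Step 2: DROP seq=5161 -> fresh
Step 3: SEND seq=5303 -> fresh
Step 4: SEND seq=62 -> fresh
Step 5: SEND seq=5161 -> retransmit
Step 6: SEND seq=5487 -> fresh

Answer: 5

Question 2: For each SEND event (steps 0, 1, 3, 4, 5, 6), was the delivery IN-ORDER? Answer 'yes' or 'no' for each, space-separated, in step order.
Step 0: SEND seq=0 -> in-order
Step 1: SEND seq=5000 -> in-order
Step 3: SEND seq=5303 -> out-of-order
Step 4: SEND seq=62 -> in-order
Step 5: SEND seq=5161 -> in-order
Step 6: SEND seq=5487 -> in-order

Answer: yes yes no yes yes yes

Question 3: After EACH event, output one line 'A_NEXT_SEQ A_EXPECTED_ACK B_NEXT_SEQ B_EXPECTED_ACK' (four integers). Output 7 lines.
5000 62 62 5000
5161 62 62 5161
5303 62 62 5161
5487 62 62 5161
5487 178 178 5161
5487 178 178 5487
5508 178 178 5508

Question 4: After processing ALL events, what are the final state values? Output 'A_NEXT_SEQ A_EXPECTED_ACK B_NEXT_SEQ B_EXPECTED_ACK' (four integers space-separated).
After event 0: A_seq=5000 A_ack=62 B_seq=62 B_ack=5000
After event 1: A_seq=5161 A_ack=62 B_seq=62 B_ack=5161
After event 2: A_seq=5303 A_ack=62 B_seq=62 B_ack=5161
After event 3: A_seq=5487 A_ack=62 B_seq=62 B_ack=5161
After event 4: A_seq=5487 A_ack=178 B_seq=178 B_ack=5161
After event 5: A_seq=5487 A_ack=178 B_seq=178 B_ack=5487
After event 6: A_seq=5508 A_ack=178 B_seq=178 B_ack=5508

Answer: 5508 178 178 5508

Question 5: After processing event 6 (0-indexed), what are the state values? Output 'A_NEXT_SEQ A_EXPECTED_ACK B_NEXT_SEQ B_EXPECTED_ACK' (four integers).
After event 0: A_seq=5000 A_ack=62 B_seq=62 B_ack=5000
After event 1: A_seq=5161 A_ack=62 B_seq=62 B_ack=5161
After event 2: A_seq=5303 A_ack=62 B_seq=62 B_ack=5161
After event 3: A_seq=5487 A_ack=62 B_seq=62 B_ack=5161
After event 4: A_seq=5487 A_ack=178 B_seq=178 B_ack=5161
After event 5: A_seq=5487 A_ack=178 B_seq=178 B_ack=5487
After event 6: A_seq=5508 A_ack=178 B_seq=178 B_ack=5508

5508 178 178 5508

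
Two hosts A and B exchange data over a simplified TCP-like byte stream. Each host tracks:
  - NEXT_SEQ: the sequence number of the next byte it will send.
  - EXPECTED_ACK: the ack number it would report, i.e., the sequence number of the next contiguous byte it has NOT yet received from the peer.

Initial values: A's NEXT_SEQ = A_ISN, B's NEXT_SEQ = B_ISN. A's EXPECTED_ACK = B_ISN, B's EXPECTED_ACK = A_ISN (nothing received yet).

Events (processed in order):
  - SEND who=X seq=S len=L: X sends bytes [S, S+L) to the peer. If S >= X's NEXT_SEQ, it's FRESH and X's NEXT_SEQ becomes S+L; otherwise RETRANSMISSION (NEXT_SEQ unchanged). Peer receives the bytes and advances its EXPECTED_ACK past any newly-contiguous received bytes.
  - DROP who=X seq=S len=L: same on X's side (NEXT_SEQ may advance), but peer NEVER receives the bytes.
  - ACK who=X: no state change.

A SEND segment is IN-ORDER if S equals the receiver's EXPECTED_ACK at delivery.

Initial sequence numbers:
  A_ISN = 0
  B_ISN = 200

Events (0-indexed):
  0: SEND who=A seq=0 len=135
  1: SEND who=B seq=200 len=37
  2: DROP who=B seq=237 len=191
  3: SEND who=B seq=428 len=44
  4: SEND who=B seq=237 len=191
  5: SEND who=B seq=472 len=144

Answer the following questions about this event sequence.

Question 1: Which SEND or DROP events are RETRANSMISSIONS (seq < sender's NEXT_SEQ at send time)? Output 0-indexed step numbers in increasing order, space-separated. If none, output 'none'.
Answer: 4

Derivation:
Step 0: SEND seq=0 -> fresh
Step 1: SEND seq=200 -> fresh
Step 2: DROP seq=237 -> fresh
Step 3: SEND seq=428 -> fresh
Step 4: SEND seq=237 -> retransmit
Step 5: SEND seq=472 -> fresh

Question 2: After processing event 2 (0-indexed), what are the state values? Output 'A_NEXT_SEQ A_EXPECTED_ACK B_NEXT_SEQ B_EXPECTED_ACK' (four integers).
After event 0: A_seq=135 A_ack=200 B_seq=200 B_ack=135
After event 1: A_seq=135 A_ack=237 B_seq=237 B_ack=135
After event 2: A_seq=135 A_ack=237 B_seq=428 B_ack=135

135 237 428 135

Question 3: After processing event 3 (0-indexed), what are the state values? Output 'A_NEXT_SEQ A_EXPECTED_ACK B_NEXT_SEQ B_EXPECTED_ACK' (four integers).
After event 0: A_seq=135 A_ack=200 B_seq=200 B_ack=135
After event 1: A_seq=135 A_ack=237 B_seq=237 B_ack=135
After event 2: A_seq=135 A_ack=237 B_seq=428 B_ack=135
After event 3: A_seq=135 A_ack=237 B_seq=472 B_ack=135

135 237 472 135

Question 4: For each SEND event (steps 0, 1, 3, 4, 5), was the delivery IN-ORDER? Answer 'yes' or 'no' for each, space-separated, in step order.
Step 0: SEND seq=0 -> in-order
Step 1: SEND seq=200 -> in-order
Step 3: SEND seq=428 -> out-of-order
Step 4: SEND seq=237 -> in-order
Step 5: SEND seq=472 -> in-order

Answer: yes yes no yes yes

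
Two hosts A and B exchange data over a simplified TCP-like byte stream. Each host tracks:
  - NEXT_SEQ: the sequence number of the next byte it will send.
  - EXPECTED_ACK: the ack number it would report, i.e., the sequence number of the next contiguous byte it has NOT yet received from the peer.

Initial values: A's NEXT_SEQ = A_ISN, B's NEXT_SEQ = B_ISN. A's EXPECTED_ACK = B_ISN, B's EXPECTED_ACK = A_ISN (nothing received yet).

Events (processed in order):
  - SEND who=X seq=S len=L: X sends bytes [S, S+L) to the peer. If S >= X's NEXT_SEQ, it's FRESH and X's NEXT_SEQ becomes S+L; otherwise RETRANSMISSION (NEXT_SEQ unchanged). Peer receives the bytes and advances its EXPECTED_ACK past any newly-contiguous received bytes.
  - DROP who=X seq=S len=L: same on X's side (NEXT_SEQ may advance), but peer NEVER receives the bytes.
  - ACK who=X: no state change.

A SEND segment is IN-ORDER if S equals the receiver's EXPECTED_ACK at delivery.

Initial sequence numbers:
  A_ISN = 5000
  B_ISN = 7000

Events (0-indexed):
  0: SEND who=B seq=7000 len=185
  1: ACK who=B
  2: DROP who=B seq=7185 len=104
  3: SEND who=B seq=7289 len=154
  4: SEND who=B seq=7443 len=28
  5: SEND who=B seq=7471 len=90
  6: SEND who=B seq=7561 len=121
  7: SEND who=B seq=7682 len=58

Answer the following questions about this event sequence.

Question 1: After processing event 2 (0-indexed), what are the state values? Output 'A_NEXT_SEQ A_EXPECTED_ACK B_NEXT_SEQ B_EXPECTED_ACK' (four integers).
After event 0: A_seq=5000 A_ack=7185 B_seq=7185 B_ack=5000
After event 1: A_seq=5000 A_ack=7185 B_seq=7185 B_ack=5000
After event 2: A_seq=5000 A_ack=7185 B_seq=7289 B_ack=5000

5000 7185 7289 5000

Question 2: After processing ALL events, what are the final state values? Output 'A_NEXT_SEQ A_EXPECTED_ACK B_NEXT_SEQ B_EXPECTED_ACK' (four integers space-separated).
Answer: 5000 7185 7740 5000

Derivation:
After event 0: A_seq=5000 A_ack=7185 B_seq=7185 B_ack=5000
After event 1: A_seq=5000 A_ack=7185 B_seq=7185 B_ack=5000
After event 2: A_seq=5000 A_ack=7185 B_seq=7289 B_ack=5000
After event 3: A_seq=5000 A_ack=7185 B_seq=7443 B_ack=5000
After event 4: A_seq=5000 A_ack=7185 B_seq=7471 B_ack=5000
After event 5: A_seq=5000 A_ack=7185 B_seq=7561 B_ack=5000
After event 6: A_seq=5000 A_ack=7185 B_seq=7682 B_ack=5000
After event 7: A_seq=5000 A_ack=7185 B_seq=7740 B_ack=5000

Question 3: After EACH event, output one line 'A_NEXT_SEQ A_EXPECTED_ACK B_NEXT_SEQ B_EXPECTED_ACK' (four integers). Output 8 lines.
5000 7185 7185 5000
5000 7185 7185 5000
5000 7185 7289 5000
5000 7185 7443 5000
5000 7185 7471 5000
5000 7185 7561 5000
5000 7185 7682 5000
5000 7185 7740 5000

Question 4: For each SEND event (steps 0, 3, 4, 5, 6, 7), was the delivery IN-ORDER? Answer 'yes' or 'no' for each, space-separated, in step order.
Answer: yes no no no no no

Derivation:
Step 0: SEND seq=7000 -> in-order
Step 3: SEND seq=7289 -> out-of-order
Step 4: SEND seq=7443 -> out-of-order
Step 5: SEND seq=7471 -> out-of-order
Step 6: SEND seq=7561 -> out-of-order
Step 7: SEND seq=7682 -> out-of-order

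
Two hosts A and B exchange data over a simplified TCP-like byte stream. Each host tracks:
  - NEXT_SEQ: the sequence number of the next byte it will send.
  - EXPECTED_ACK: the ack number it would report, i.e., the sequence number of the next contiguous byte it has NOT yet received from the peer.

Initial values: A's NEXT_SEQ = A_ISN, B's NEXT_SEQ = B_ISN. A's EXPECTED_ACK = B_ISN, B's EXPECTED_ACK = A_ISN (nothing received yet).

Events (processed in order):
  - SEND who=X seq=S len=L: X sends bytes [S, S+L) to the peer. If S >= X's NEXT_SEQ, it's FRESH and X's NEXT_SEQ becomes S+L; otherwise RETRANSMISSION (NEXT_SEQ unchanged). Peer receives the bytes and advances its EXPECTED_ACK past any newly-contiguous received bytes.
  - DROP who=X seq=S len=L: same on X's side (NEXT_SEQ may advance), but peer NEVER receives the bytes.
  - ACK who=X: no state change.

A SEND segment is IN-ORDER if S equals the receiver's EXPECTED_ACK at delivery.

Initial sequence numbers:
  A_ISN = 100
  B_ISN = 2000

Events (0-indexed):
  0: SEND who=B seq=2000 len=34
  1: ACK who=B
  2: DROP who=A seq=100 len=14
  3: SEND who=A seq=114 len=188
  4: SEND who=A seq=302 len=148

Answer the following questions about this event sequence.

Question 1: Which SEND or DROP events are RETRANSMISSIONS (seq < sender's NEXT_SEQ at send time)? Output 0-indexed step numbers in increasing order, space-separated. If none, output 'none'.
Step 0: SEND seq=2000 -> fresh
Step 2: DROP seq=100 -> fresh
Step 3: SEND seq=114 -> fresh
Step 4: SEND seq=302 -> fresh

Answer: none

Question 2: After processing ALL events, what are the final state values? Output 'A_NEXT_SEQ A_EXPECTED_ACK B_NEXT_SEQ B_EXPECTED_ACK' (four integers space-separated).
After event 0: A_seq=100 A_ack=2034 B_seq=2034 B_ack=100
After event 1: A_seq=100 A_ack=2034 B_seq=2034 B_ack=100
After event 2: A_seq=114 A_ack=2034 B_seq=2034 B_ack=100
After event 3: A_seq=302 A_ack=2034 B_seq=2034 B_ack=100
After event 4: A_seq=450 A_ack=2034 B_seq=2034 B_ack=100

Answer: 450 2034 2034 100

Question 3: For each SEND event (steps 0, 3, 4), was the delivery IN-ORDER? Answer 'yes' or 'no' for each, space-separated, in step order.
Answer: yes no no

Derivation:
Step 0: SEND seq=2000 -> in-order
Step 3: SEND seq=114 -> out-of-order
Step 4: SEND seq=302 -> out-of-order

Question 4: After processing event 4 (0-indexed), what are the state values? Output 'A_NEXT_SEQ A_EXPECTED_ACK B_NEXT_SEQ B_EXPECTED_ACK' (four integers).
After event 0: A_seq=100 A_ack=2034 B_seq=2034 B_ack=100
After event 1: A_seq=100 A_ack=2034 B_seq=2034 B_ack=100
After event 2: A_seq=114 A_ack=2034 B_seq=2034 B_ack=100
After event 3: A_seq=302 A_ack=2034 B_seq=2034 B_ack=100
After event 4: A_seq=450 A_ack=2034 B_seq=2034 B_ack=100

450 2034 2034 100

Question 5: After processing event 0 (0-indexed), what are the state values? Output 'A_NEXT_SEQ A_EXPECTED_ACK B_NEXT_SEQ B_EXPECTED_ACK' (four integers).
After event 0: A_seq=100 A_ack=2034 B_seq=2034 B_ack=100

100 2034 2034 100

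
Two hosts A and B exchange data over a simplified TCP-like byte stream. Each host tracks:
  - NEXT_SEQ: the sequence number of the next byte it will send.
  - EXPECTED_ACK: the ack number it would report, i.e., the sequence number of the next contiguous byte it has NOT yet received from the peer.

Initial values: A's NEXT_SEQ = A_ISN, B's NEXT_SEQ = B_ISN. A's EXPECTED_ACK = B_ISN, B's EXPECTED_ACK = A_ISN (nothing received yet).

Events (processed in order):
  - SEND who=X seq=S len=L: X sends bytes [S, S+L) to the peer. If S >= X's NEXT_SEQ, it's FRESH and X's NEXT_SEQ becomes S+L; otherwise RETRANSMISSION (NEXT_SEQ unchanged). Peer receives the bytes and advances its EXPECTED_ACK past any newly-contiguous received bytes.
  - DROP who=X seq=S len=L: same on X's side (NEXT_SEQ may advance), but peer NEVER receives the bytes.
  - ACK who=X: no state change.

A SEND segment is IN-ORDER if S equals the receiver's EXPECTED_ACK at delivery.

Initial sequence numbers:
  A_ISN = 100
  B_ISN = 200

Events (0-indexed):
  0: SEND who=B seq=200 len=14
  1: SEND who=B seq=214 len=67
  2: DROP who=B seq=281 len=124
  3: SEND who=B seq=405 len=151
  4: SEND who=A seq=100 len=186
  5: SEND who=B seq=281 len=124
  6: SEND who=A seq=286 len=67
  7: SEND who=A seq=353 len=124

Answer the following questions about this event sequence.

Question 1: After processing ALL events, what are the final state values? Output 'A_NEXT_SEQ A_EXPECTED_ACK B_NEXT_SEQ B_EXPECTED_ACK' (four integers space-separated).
After event 0: A_seq=100 A_ack=214 B_seq=214 B_ack=100
After event 1: A_seq=100 A_ack=281 B_seq=281 B_ack=100
After event 2: A_seq=100 A_ack=281 B_seq=405 B_ack=100
After event 3: A_seq=100 A_ack=281 B_seq=556 B_ack=100
After event 4: A_seq=286 A_ack=281 B_seq=556 B_ack=286
After event 5: A_seq=286 A_ack=556 B_seq=556 B_ack=286
After event 6: A_seq=353 A_ack=556 B_seq=556 B_ack=353
After event 7: A_seq=477 A_ack=556 B_seq=556 B_ack=477

Answer: 477 556 556 477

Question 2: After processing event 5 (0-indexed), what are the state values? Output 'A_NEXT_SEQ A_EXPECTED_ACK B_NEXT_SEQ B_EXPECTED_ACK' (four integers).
After event 0: A_seq=100 A_ack=214 B_seq=214 B_ack=100
After event 1: A_seq=100 A_ack=281 B_seq=281 B_ack=100
After event 2: A_seq=100 A_ack=281 B_seq=405 B_ack=100
After event 3: A_seq=100 A_ack=281 B_seq=556 B_ack=100
After event 4: A_seq=286 A_ack=281 B_seq=556 B_ack=286
After event 5: A_seq=286 A_ack=556 B_seq=556 B_ack=286

286 556 556 286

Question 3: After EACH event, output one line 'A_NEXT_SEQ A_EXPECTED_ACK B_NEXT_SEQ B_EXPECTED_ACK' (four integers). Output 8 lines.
100 214 214 100
100 281 281 100
100 281 405 100
100 281 556 100
286 281 556 286
286 556 556 286
353 556 556 353
477 556 556 477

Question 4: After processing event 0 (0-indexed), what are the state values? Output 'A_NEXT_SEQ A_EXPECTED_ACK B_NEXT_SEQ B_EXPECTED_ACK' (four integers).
After event 0: A_seq=100 A_ack=214 B_seq=214 B_ack=100

100 214 214 100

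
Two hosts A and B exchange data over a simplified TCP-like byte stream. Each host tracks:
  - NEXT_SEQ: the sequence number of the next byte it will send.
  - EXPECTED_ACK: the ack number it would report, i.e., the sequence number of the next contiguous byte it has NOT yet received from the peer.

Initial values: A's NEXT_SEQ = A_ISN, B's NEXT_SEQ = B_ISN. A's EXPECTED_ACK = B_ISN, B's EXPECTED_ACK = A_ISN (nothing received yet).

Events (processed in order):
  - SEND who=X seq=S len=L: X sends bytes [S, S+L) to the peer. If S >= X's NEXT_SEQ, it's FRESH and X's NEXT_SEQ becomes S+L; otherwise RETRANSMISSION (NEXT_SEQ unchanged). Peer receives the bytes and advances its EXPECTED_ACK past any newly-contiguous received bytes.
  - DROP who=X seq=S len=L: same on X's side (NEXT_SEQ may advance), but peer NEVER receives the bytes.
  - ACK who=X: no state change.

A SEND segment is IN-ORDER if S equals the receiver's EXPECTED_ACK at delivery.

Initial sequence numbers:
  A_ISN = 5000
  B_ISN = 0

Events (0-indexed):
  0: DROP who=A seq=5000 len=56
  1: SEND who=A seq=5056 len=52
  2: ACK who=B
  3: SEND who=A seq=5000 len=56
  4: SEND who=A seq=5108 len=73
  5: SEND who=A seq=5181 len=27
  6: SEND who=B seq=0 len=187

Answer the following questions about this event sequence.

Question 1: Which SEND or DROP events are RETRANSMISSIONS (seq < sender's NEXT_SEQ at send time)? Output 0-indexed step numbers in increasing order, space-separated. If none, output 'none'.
Step 0: DROP seq=5000 -> fresh
Step 1: SEND seq=5056 -> fresh
Step 3: SEND seq=5000 -> retransmit
Step 4: SEND seq=5108 -> fresh
Step 5: SEND seq=5181 -> fresh
Step 6: SEND seq=0 -> fresh

Answer: 3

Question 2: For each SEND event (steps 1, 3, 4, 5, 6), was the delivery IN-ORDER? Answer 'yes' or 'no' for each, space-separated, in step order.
Answer: no yes yes yes yes

Derivation:
Step 1: SEND seq=5056 -> out-of-order
Step 3: SEND seq=5000 -> in-order
Step 4: SEND seq=5108 -> in-order
Step 5: SEND seq=5181 -> in-order
Step 6: SEND seq=0 -> in-order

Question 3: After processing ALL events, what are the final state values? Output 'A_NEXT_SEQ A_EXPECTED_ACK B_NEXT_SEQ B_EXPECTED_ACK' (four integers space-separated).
After event 0: A_seq=5056 A_ack=0 B_seq=0 B_ack=5000
After event 1: A_seq=5108 A_ack=0 B_seq=0 B_ack=5000
After event 2: A_seq=5108 A_ack=0 B_seq=0 B_ack=5000
After event 3: A_seq=5108 A_ack=0 B_seq=0 B_ack=5108
After event 4: A_seq=5181 A_ack=0 B_seq=0 B_ack=5181
After event 5: A_seq=5208 A_ack=0 B_seq=0 B_ack=5208
After event 6: A_seq=5208 A_ack=187 B_seq=187 B_ack=5208

Answer: 5208 187 187 5208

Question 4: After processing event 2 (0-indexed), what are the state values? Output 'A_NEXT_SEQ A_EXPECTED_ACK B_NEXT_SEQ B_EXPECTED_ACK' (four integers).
After event 0: A_seq=5056 A_ack=0 B_seq=0 B_ack=5000
After event 1: A_seq=5108 A_ack=0 B_seq=0 B_ack=5000
After event 2: A_seq=5108 A_ack=0 B_seq=0 B_ack=5000

5108 0 0 5000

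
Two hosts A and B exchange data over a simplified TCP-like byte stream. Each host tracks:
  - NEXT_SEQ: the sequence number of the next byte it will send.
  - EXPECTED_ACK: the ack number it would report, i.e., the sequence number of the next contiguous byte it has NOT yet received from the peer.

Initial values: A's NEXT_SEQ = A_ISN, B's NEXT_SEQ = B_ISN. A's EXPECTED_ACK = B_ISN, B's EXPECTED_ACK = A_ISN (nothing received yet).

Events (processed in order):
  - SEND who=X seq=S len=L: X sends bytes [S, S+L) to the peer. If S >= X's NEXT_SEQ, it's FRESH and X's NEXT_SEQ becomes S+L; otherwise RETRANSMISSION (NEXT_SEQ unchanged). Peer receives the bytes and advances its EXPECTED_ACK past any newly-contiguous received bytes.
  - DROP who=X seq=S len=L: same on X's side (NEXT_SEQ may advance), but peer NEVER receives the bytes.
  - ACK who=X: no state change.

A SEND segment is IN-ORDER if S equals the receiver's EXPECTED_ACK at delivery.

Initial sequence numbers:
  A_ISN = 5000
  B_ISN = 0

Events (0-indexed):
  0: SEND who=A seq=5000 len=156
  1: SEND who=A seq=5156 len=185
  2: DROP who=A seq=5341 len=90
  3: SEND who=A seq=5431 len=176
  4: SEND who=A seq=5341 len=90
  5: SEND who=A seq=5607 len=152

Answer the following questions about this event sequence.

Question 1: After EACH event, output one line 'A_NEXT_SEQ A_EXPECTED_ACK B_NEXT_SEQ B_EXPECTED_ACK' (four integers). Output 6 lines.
5156 0 0 5156
5341 0 0 5341
5431 0 0 5341
5607 0 0 5341
5607 0 0 5607
5759 0 0 5759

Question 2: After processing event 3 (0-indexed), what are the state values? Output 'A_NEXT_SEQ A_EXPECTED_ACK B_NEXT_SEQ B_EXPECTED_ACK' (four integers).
After event 0: A_seq=5156 A_ack=0 B_seq=0 B_ack=5156
After event 1: A_seq=5341 A_ack=0 B_seq=0 B_ack=5341
After event 2: A_seq=5431 A_ack=0 B_seq=0 B_ack=5341
After event 3: A_seq=5607 A_ack=0 B_seq=0 B_ack=5341

5607 0 0 5341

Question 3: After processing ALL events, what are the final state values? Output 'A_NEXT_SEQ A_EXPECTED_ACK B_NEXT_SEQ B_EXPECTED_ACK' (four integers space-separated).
After event 0: A_seq=5156 A_ack=0 B_seq=0 B_ack=5156
After event 1: A_seq=5341 A_ack=0 B_seq=0 B_ack=5341
After event 2: A_seq=5431 A_ack=0 B_seq=0 B_ack=5341
After event 3: A_seq=5607 A_ack=0 B_seq=0 B_ack=5341
After event 4: A_seq=5607 A_ack=0 B_seq=0 B_ack=5607
After event 5: A_seq=5759 A_ack=0 B_seq=0 B_ack=5759

Answer: 5759 0 0 5759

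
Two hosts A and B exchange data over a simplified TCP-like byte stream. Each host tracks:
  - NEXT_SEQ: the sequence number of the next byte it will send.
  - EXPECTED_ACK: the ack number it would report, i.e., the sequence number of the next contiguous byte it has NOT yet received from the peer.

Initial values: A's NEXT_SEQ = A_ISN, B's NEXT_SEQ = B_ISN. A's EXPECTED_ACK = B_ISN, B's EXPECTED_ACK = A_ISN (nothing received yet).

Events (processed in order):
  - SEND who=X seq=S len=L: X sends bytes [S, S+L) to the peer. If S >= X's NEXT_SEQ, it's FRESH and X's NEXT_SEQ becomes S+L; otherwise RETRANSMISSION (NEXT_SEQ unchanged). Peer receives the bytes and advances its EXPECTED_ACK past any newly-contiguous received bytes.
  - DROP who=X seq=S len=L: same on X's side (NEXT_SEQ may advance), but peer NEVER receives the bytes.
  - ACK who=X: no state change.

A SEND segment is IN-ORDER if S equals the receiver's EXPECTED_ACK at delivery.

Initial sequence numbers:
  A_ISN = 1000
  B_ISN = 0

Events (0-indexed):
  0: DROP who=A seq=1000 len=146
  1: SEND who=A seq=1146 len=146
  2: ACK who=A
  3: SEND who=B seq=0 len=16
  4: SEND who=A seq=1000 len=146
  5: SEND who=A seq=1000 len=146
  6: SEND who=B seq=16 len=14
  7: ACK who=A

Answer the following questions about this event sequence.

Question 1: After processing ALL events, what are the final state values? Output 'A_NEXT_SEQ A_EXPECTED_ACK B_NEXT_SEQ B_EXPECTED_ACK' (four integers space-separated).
After event 0: A_seq=1146 A_ack=0 B_seq=0 B_ack=1000
After event 1: A_seq=1292 A_ack=0 B_seq=0 B_ack=1000
After event 2: A_seq=1292 A_ack=0 B_seq=0 B_ack=1000
After event 3: A_seq=1292 A_ack=16 B_seq=16 B_ack=1000
After event 4: A_seq=1292 A_ack=16 B_seq=16 B_ack=1292
After event 5: A_seq=1292 A_ack=16 B_seq=16 B_ack=1292
After event 6: A_seq=1292 A_ack=30 B_seq=30 B_ack=1292
After event 7: A_seq=1292 A_ack=30 B_seq=30 B_ack=1292

Answer: 1292 30 30 1292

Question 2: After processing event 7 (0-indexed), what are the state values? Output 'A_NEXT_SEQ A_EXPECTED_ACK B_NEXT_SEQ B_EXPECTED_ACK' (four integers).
After event 0: A_seq=1146 A_ack=0 B_seq=0 B_ack=1000
After event 1: A_seq=1292 A_ack=0 B_seq=0 B_ack=1000
After event 2: A_seq=1292 A_ack=0 B_seq=0 B_ack=1000
After event 3: A_seq=1292 A_ack=16 B_seq=16 B_ack=1000
After event 4: A_seq=1292 A_ack=16 B_seq=16 B_ack=1292
After event 5: A_seq=1292 A_ack=16 B_seq=16 B_ack=1292
After event 6: A_seq=1292 A_ack=30 B_seq=30 B_ack=1292
After event 7: A_seq=1292 A_ack=30 B_seq=30 B_ack=1292

1292 30 30 1292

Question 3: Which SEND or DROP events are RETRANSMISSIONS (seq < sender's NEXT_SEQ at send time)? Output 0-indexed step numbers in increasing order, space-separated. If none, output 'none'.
Step 0: DROP seq=1000 -> fresh
Step 1: SEND seq=1146 -> fresh
Step 3: SEND seq=0 -> fresh
Step 4: SEND seq=1000 -> retransmit
Step 5: SEND seq=1000 -> retransmit
Step 6: SEND seq=16 -> fresh

Answer: 4 5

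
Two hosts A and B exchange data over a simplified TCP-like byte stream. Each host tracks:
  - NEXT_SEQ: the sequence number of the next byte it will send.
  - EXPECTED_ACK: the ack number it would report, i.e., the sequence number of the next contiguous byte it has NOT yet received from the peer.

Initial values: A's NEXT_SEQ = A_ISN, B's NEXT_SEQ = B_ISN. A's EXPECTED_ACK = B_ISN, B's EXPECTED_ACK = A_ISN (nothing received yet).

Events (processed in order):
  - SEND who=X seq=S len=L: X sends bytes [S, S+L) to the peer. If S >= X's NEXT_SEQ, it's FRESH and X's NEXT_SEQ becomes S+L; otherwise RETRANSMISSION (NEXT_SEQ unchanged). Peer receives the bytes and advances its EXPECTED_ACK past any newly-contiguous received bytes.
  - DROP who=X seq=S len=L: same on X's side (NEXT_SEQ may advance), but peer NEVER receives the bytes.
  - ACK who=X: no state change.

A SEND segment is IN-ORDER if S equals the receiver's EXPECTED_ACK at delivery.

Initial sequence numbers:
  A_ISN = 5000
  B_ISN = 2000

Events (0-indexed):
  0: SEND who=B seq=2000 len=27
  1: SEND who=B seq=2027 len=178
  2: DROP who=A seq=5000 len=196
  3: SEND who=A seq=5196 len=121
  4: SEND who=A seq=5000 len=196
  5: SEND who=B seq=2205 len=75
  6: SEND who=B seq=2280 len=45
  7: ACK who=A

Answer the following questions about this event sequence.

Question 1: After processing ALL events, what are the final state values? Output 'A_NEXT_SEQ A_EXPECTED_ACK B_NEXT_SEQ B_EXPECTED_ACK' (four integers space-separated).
After event 0: A_seq=5000 A_ack=2027 B_seq=2027 B_ack=5000
After event 1: A_seq=5000 A_ack=2205 B_seq=2205 B_ack=5000
After event 2: A_seq=5196 A_ack=2205 B_seq=2205 B_ack=5000
After event 3: A_seq=5317 A_ack=2205 B_seq=2205 B_ack=5000
After event 4: A_seq=5317 A_ack=2205 B_seq=2205 B_ack=5317
After event 5: A_seq=5317 A_ack=2280 B_seq=2280 B_ack=5317
After event 6: A_seq=5317 A_ack=2325 B_seq=2325 B_ack=5317
After event 7: A_seq=5317 A_ack=2325 B_seq=2325 B_ack=5317

Answer: 5317 2325 2325 5317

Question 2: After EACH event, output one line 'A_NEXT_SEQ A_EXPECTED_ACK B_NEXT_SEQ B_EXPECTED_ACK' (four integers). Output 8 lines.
5000 2027 2027 5000
5000 2205 2205 5000
5196 2205 2205 5000
5317 2205 2205 5000
5317 2205 2205 5317
5317 2280 2280 5317
5317 2325 2325 5317
5317 2325 2325 5317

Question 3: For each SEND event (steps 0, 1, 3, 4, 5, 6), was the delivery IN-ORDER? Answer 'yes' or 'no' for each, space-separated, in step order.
Answer: yes yes no yes yes yes

Derivation:
Step 0: SEND seq=2000 -> in-order
Step 1: SEND seq=2027 -> in-order
Step 3: SEND seq=5196 -> out-of-order
Step 4: SEND seq=5000 -> in-order
Step 5: SEND seq=2205 -> in-order
Step 6: SEND seq=2280 -> in-order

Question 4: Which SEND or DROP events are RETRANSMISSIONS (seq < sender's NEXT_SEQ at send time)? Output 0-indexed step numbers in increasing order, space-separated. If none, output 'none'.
Step 0: SEND seq=2000 -> fresh
Step 1: SEND seq=2027 -> fresh
Step 2: DROP seq=5000 -> fresh
Step 3: SEND seq=5196 -> fresh
Step 4: SEND seq=5000 -> retransmit
Step 5: SEND seq=2205 -> fresh
Step 6: SEND seq=2280 -> fresh

Answer: 4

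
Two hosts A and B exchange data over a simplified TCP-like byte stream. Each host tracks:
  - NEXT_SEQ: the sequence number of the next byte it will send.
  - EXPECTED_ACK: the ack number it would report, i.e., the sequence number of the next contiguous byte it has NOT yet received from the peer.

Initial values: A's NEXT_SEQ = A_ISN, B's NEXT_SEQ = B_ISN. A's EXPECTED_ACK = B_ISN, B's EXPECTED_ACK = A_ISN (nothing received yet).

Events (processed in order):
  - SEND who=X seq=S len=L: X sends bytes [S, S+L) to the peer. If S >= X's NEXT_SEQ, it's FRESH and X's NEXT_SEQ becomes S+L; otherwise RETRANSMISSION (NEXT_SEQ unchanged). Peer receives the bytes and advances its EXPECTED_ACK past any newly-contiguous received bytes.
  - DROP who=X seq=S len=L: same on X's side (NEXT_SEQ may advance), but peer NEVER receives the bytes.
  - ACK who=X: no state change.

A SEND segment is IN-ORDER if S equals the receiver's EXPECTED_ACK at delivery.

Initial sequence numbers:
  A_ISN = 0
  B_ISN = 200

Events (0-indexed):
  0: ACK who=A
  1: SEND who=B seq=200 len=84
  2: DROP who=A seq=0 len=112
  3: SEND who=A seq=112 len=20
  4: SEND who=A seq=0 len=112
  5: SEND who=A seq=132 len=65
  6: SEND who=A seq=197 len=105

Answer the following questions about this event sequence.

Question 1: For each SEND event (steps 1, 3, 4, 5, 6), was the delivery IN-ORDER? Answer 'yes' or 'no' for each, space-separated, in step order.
Step 1: SEND seq=200 -> in-order
Step 3: SEND seq=112 -> out-of-order
Step 4: SEND seq=0 -> in-order
Step 5: SEND seq=132 -> in-order
Step 6: SEND seq=197 -> in-order

Answer: yes no yes yes yes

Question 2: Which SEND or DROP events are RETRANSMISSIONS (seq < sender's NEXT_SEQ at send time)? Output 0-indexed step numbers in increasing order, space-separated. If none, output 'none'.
Answer: 4

Derivation:
Step 1: SEND seq=200 -> fresh
Step 2: DROP seq=0 -> fresh
Step 3: SEND seq=112 -> fresh
Step 4: SEND seq=0 -> retransmit
Step 5: SEND seq=132 -> fresh
Step 6: SEND seq=197 -> fresh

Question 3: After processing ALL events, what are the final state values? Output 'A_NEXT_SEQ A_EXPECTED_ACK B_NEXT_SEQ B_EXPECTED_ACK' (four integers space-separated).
Answer: 302 284 284 302

Derivation:
After event 0: A_seq=0 A_ack=200 B_seq=200 B_ack=0
After event 1: A_seq=0 A_ack=284 B_seq=284 B_ack=0
After event 2: A_seq=112 A_ack=284 B_seq=284 B_ack=0
After event 3: A_seq=132 A_ack=284 B_seq=284 B_ack=0
After event 4: A_seq=132 A_ack=284 B_seq=284 B_ack=132
After event 5: A_seq=197 A_ack=284 B_seq=284 B_ack=197
After event 6: A_seq=302 A_ack=284 B_seq=284 B_ack=302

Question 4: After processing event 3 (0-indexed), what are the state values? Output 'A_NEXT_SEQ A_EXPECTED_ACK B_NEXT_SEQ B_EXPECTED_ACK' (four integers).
After event 0: A_seq=0 A_ack=200 B_seq=200 B_ack=0
After event 1: A_seq=0 A_ack=284 B_seq=284 B_ack=0
After event 2: A_seq=112 A_ack=284 B_seq=284 B_ack=0
After event 3: A_seq=132 A_ack=284 B_seq=284 B_ack=0

132 284 284 0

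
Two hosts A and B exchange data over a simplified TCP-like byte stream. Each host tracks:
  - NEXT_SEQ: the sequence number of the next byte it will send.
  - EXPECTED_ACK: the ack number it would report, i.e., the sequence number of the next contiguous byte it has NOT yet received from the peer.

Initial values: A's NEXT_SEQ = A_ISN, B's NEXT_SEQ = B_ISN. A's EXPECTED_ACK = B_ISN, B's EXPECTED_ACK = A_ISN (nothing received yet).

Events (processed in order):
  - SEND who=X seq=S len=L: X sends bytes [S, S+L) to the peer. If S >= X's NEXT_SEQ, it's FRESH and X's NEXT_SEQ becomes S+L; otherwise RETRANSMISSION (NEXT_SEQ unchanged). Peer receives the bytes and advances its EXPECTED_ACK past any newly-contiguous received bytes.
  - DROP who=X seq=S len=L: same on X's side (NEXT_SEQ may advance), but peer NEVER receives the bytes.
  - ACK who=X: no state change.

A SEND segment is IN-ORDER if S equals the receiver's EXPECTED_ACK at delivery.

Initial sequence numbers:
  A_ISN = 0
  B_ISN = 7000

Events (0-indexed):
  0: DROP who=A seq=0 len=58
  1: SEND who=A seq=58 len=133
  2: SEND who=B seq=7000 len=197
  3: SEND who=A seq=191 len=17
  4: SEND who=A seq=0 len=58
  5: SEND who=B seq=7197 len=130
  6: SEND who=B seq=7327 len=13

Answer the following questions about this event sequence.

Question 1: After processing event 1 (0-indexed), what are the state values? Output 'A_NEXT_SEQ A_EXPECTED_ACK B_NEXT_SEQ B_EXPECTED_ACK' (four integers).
After event 0: A_seq=58 A_ack=7000 B_seq=7000 B_ack=0
After event 1: A_seq=191 A_ack=7000 B_seq=7000 B_ack=0

191 7000 7000 0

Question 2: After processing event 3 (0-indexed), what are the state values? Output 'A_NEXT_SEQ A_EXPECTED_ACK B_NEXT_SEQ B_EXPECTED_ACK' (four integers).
After event 0: A_seq=58 A_ack=7000 B_seq=7000 B_ack=0
After event 1: A_seq=191 A_ack=7000 B_seq=7000 B_ack=0
After event 2: A_seq=191 A_ack=7197 B_seq=7197 B_ack=0
After event 3: A_seq=208 A_ack=7197 B_seq=7197 B_ack=0

208 7197 7197 0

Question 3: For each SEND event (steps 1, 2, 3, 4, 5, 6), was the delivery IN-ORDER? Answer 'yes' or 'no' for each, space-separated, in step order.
Step 1: SEND seq=58 -> out-of-order
Step 2: SEND seq=7000 -> in-order
Step 3: SEND seq=191 -> out-of-order
Step 4: SEND seq=0 -> in-order
Step 5: SEND seq=7197 -> in-order
Step 6: SEND seq=7327 -> in-order

Answer: no yes no yes yes yes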